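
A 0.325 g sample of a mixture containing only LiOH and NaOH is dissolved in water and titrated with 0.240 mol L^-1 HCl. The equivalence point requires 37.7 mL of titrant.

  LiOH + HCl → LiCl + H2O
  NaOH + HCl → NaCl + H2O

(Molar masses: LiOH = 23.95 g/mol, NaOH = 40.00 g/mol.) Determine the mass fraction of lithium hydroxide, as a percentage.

17.0 %

n(HCl) = 0.0377 × 0.240 = 9.05 × 10^-3 mol
Let x = n(LiOH), y = n(NaOH).
Titrant: 1x + 1y = 9.05 × 10^-3;  mass: 23.95x + 40.00y = 0.325
Solving, x = 2.30 × 10^-3 mol, y = 6.75 × 10^-3 mol
mass of LiOH = 2.30 × 10^-3 × 23.95 = 0.0551 g
% LiOH = 0.0551 / 0.325 × 100 = 17.0 %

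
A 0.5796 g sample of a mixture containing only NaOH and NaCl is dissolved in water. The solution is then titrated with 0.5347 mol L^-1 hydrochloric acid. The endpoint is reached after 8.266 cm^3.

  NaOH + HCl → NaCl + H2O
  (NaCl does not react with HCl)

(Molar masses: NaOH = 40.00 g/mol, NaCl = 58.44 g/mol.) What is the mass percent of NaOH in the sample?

n(HCl) = 0.008266 × 0.5347 = 4.420 × 10^-3 mol
Let x = n(NaOH), y = n(NaCl).
Titrant: 1x = 4.420 × 10^-3;  mass: 40.00x + 58.44y = 0.5796
Solving, x = 4.420 × 10^-3 mol, y = 6.893 × 10^-3 mol
mass of NaOH = 4.420 × 10^-3 × 40.00 = 0.1768 g
% NaOH = 0.1768 / 0.5796 × 100 = 30.50 %

30.50 %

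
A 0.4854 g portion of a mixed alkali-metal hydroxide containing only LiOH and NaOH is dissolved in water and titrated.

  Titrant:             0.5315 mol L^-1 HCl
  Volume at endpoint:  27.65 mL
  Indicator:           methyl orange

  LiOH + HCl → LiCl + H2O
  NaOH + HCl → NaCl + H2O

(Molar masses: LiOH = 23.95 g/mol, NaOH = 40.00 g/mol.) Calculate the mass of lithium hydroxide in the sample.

n(HCl) = 0.02765 × 0.5315 = 0.01470 mol
Let x = n(LiOH), y = n(NaOH).
Titrant: 1x + 1y = 0.01470;  mass: 23.95x + 40.00y = 0.4854
Solving, x = 6.382 × 10^-3 mol, y = 8.313 × 10^-3 mol
mass of LiOH = 6.382 × 10^-3 × 23.95 = 0.1529 g

0.1529 g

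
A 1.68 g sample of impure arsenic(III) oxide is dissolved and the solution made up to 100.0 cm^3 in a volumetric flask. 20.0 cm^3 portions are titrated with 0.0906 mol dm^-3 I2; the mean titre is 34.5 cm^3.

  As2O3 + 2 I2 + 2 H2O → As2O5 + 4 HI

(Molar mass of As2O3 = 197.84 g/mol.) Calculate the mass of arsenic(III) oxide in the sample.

n(I2) per titration = 0.0345 × 0.0906 = 3.13 × 10^-3 mol
From the 1:2 ratio, n(As2O3) in each aliquot = 1/2 × 3.13 × 10^-3 = 1.56 × 10^-3 mol
n(As2O3) in the whole flask = 1.56 × 10^-3 × 100.0/20.0 = 7.81 × 10^-3 mol
mass of As2O3 = 7.81 × 10^-3 × 197.84 = 1.55 g

1.55 g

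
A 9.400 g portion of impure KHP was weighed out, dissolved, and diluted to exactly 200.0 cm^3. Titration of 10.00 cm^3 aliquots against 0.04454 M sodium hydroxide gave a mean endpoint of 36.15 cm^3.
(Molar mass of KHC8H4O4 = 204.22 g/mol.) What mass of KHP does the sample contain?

KHC8H4O4 + NaOH → KNaC8H4O4 + H2O
n(NaOH) per titration = 0.03615 × 0.04454 = 1.610 × 10^-3 mol
n(KHC8H4O4) in each aliquot = 1.610 × 10^-3 mol (1:1 ratio)
n(KHC8H4O4) in the whole flask = 1.610 × 10^-3 × 200.0/10.00 = 0.03220 mol
mass of KHC8H4O4 = 0.03220 × 204.22 = 6.576 g

6.576 g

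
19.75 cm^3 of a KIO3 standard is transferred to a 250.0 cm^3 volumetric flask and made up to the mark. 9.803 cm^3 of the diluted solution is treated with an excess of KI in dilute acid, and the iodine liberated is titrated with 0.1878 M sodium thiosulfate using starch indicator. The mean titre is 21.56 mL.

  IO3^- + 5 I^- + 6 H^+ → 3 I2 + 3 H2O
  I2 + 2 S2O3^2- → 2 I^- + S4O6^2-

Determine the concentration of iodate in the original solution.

0.8714 M

n(S2O3^2-) = 0.02156 × 0.1878 = 4.049 × 10^-3 mol
n(I2) = n(S2O3^2-)/2 = 2.024 × 10^-3 mol
From the 1:3 ratio, n(IO3^-) in the aliquot = 1/3 × 2.024 × 10^-3 = 6.748 × 10^-4 mol
[IO3^-]_dilute = 6.748 × 10^-4 / 0.009803 = 0.06884 mol/L
[IO3^-]_original = 0.06884 × 250.0/19.75 = 0.8714 mol/L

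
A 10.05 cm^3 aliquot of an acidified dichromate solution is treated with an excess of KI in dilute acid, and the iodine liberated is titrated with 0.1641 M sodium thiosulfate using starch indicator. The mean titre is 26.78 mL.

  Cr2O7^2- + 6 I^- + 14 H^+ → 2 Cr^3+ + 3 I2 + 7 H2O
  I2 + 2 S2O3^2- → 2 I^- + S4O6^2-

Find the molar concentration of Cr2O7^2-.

n(S2O3^2-) = 0.02678 × 0.1641 = 4.395 × 10^-3 mol
n(I2) = n(S2O3^2-)/2 = 2.197 × 10^-3 mol
From the 1:3 ratio, n(Cr2O7^2-) in the aliquot = 1/3 × 2.197 × 10^-3 = 7.324 × 10^-4 mol
[Cr2O7^2-] = 7.324 × 10^-4 / 0.01005 = 0.07288 mol/L

0.07288 M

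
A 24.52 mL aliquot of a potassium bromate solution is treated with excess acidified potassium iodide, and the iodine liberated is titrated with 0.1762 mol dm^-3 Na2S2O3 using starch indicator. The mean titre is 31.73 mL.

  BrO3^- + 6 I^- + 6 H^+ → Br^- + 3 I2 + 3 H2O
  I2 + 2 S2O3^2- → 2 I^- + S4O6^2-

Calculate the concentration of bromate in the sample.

0.03800 mol/L

n(S2O3^2-) = 0.03173 × 0.1762 = 5.591 × 10^-3 mol
n(I2) = n(S2O3^2-)/2 = 2.795 × 10^-3 mol
From the 1:3 ratio, n(BrO3^-) in the aliquot = 1/3 × 2.795 × 10^-3 = 9.318 × 10^-4 mol
[BrO3^-] = 9.318 × 10^-4 / 0.02452 = 0.03800 mol/L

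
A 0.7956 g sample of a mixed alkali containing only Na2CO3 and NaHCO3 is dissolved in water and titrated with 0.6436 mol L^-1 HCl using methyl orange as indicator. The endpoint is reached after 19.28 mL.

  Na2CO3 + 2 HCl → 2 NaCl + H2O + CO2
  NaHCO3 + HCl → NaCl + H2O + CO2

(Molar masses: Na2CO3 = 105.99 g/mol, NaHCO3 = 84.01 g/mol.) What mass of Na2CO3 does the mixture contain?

n(HCl) = 0.01928 × 0.6436 = 0.01241 mol
Let x = n(Na2CO3), y = n(NaHCO3).
Titrant: 2x + 1y = 0.01241;  mass: 105.99x + 84.01y = 0.7956
Solving, x = 3.979 × 10^-3 mol, y = 4.450 × 10^-3 mol
mass of Na2CO3 = 3.979 × 10^-3 × 105.99 = 0.4218 g

0.4218 g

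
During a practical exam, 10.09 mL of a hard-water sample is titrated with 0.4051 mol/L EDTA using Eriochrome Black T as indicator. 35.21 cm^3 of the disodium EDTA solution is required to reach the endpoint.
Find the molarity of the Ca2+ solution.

1.414 mol/L

Ca^2+ + EDTA^4- → [Ca(EDTA)]^2-
n(EDTA) = 0.03521 L × 0.4051 mol/L = 0.01426 mol
n(Ca2+) = 0.01426 mol (1:1 mole ratio)
[Ca2+] = 0.01426 mol / 0.01009 L = 1.414 mol/L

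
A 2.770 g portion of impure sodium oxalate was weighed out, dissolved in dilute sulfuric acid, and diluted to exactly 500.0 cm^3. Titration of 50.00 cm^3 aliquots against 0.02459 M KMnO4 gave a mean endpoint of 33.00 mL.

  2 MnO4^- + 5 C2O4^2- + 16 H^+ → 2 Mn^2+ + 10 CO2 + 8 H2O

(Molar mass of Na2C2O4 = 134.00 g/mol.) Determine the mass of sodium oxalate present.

2.718 g

n(KMnO4) per titration = 0.03300 × 0.02459 = 8.115 × 10^-4 mol
From the 5:2 ratio, n(Na2C2O4) in each aliquot = 5/2 × 8.115 × 10^-4 = 2.029 × 10^-3 mol
n(Na2C2O4) in the whole flask = 2.029 × 10^-3 × 500.0/50.00 = 0.02029 mol
mass of Na2C2O4 = 0.02029 × 134.00 = 2.718 g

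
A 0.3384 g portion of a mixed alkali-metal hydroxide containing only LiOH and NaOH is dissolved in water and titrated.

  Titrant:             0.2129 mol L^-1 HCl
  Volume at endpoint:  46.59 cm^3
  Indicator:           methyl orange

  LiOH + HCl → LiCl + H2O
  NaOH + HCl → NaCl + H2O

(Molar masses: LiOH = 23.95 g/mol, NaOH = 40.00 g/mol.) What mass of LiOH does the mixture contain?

0.08709 g

n(HCl) = 0.04659 × 0.2129 = 9.919 × 10^-3 mol
Let x = n(LiOH), y = n(NaOH).
Titrant: 1x + 1y = 9.919 × 10^-3;  mass: 23.95x + 40.00y = 0.3384
Solving, x = 3.636 × 10^-3 mol, y = 6.283 × 10^-3 mol
mass of LiOH = 3.636 × 10^-3 × 23.95 = 0.08709 g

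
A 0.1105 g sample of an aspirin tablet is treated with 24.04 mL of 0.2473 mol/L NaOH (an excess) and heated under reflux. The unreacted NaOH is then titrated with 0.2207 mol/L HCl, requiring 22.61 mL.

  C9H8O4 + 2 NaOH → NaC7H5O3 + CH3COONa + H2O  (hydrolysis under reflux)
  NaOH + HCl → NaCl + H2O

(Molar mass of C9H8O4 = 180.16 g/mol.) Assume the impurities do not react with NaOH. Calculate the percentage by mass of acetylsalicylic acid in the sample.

n(NaOH) added = 0.02404 × 0.2473 = 5.945 × 10^-3 mol
n(HCl) used in back-titration = 0.02261 × 0.2207 = 4.990 × 10^-3 mol
n(NaOH) left over = 4.990 × 10^-3 mol (1:1 ratio)
n(NaOH) consumed by analyte = 5.945 × 10^-3 − 4.990 × 10^-3 = 9.551 × 10^-4 mol
From the 1:2 ratio, n(C9H8O4) = 1/2 × 9.551 × 10^-4 = 4.775 × 10^-4 mol
mass of C9H8O4 = 4.775 × 10^-4 × 180.16 = 0.08603 g
% C9H8O4 = 0.08603 / 0.1105 × 100 = 77.86 %

77.86 %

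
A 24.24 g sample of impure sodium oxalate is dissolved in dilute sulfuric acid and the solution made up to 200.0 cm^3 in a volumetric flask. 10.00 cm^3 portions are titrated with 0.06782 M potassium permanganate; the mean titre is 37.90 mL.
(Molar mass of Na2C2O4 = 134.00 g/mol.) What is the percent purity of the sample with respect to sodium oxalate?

2 MnO4^- + 5 C2O4^2- + 16 H^+ → 2 Mn^2+ + 10 CO2 + 8 H2O
n(KMnO4) per titration = 0.03790 × 0.06782 = 2.570 × 10^-3 mol
From the 5:2 ratio, n(Na2C2O4) in each aliquot = 5/2 × 2.570 × 10^-3 = 6.426 × 10^-3 mol
n(Na2C2O4) in the whole flask = 6.426 × 10^-3 × 200.0/10.00 = 0.1285 mol
mass of Na2C2O4 = 0.1285 × 134.00 = 17.22 g
% Na2C2O4 = 17.22 / 24.24 × 100 = 71.05 %

71.05 %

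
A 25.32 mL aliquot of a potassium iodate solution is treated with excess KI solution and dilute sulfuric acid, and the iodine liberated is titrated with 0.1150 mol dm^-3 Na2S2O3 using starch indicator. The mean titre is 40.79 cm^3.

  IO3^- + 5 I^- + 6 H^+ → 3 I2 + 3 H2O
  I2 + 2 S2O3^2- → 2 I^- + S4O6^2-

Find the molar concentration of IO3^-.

n(S2O3^2-) = 0.04079 × 0.1150 = 4.691 × 10^-3 mol
n(I2) = n(S2O3^2-)/2 = 2.345 × 10^-3 mol
From the 1:3 ratio, n(IO3^-) in the aliquot = 1/3 × 2.345 × 10^-3 = 7.818 × 10^-4 mol
[IO3^-] = 7.818 × 10^-4 / 0.02532 = 0.03088 mol/L

0.03088 mol/L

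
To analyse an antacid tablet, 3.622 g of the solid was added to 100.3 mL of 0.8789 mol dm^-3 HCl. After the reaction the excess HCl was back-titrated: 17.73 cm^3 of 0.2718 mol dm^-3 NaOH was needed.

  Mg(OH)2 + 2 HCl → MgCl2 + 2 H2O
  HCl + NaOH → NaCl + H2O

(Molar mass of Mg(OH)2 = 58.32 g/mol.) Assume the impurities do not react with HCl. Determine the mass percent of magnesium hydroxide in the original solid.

n(HCl) added = 0.1003 × 0.8789 = 0.08815 mol
n(NaOH) used in back-titration = 0.01773 × 0.2718 = 4.819 × 10^-3 mol
n(HCl) left over = 4.819 × 10^-3 mol (1:1 ratio)
n(HCl) consumed by analyte = 0.08815 − 4.819 × 10^-3 = 0.08333 mol
From the 1:2 ratio, n(Mg(OH)2) = 1/2 × 0.08333 = 0.04167 mol
mass of Mg(OH)2 = 0.04167 × 58.32 = 2.430 g
% Mg(OH)2 = 2.430 / 3.622 × 100 = 67.09 %

67.09 %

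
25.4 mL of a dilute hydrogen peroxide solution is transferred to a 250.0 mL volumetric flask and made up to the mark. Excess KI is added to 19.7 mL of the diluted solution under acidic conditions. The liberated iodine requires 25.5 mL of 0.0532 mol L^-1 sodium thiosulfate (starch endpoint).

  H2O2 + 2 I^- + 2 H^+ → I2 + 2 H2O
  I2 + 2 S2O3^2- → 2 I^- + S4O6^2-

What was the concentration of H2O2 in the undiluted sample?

n(S2O3^2-) = 0.0255 × 0.0532 = 1.36 × 10^-3 mol
n(I2) = n(S2O3^2-)/2 = 6.78 × 10^-4 mol
n(H2O2) in the aliquot = 6.78 × 10^-4 mol (1:1 ratio)
[H2O2]_dilute = 6.78 × 10^-4 / 0.0197 = 0.0344 mol/L
[H2O2]_original = 0.0344 × 250.0/25.4 = 0.339 mol/L

0.339 mol/L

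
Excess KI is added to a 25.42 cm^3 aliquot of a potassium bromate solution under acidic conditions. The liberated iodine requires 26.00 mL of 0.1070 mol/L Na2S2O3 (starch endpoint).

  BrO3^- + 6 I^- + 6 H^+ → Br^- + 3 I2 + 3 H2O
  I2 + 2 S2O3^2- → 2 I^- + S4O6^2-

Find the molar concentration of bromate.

0.01824 mol/L

n(S2O3^2-) = 0.02600 × 0.1070 = 2.782 × 10^-3 mol
n(I2) = n(S2O3^2-)/2 = 1.391 × 10^-3 mol
From the 1:3 ratio, n(BrO3^-) in the aliquot = 1/3 × 1.391 × 10^-3 = 4.637 × 10^-4 mol
[BrO3^-] = 4.637 × 10^-4 / 0.02542 = 0.01824 mol/L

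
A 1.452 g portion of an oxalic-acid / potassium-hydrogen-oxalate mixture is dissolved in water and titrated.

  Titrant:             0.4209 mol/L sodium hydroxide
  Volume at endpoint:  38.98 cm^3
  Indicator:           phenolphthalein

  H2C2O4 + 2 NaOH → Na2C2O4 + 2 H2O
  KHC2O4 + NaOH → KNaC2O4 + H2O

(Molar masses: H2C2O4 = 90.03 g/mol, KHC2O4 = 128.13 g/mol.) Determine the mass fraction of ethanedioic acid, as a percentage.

24.25 %

n(NaOH) = 0.03898 × 0.4209 = 0.01641 mol
Let x = n(H2C2O4), y = n(KHC2O4).
Titrant: 2x + 1y = 0.01641;  mass: 90.03x + 128.13y = 1.452
Solving, x = 3.911 × 10^-3 mol, y = 8.584 × 10^-3 mol
mass of H2C2O4 = 3.911 × 10^-3 × 90.03 = 0.3521 g
% H2C2O4 = 0.3521 / 1.452 × 100 = 24.25 %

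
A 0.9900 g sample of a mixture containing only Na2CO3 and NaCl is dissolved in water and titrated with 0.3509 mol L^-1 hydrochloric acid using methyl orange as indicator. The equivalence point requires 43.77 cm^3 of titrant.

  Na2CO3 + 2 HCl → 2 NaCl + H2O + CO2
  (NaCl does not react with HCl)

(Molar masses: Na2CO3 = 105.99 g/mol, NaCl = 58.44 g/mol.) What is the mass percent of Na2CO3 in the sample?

82.22 %

n(HCl) = 0.04377 × 0.3509 = 0.01536 mol
Let x = n(Na2CO3), y = n(NaCl).
Titrant: 2x = 0.01536;  mass: 105.99x + 58.44y = 0.9900
Solving, x = 7.679 × 10^-3 mol, y = 3.013 × 10^-3 mol
mass of Na2CO3 = 7.679 × 10^-3 × 105.99 = 0.8139 g
% Na2CO3 = 0.8139 / 0.9900 × 100 = 82.22 %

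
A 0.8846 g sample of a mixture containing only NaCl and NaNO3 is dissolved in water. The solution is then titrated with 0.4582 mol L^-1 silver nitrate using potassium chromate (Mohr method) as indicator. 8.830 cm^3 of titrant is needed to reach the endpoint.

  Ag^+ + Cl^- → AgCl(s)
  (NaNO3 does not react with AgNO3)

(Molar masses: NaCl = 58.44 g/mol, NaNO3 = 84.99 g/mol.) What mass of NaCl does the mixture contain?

n(AgNO3) = 0.008830 × 0.4582 = 4.046 × 10^-3 mol
Let x = n(NaCl), y = n(NaNO3).
Titrant: 1x = 4.046 × 10^-3;  mass: 58.44x + 84.99y = 0.8846
Solving, x = 4.046 × 10^-3 mol, y = 7.626 × 10^-3 mol
mass of NaCl = 4.046 × 10^-3 × 58.44 = 0.2364 g

0.2364 g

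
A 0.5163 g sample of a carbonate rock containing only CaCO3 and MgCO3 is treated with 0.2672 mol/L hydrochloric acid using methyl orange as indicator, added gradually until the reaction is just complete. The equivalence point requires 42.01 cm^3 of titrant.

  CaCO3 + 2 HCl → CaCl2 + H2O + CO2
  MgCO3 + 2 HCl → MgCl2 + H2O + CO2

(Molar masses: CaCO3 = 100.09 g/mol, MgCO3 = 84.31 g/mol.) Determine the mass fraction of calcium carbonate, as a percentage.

n(HCl) = 0.04201 × 0.2672 = 0.01123 mol
Let x = n(CaCO3), y = n(MgCO3).
Titrant: 2x + 2y = 0.01123;  mass: 100.09x + 84.31y = 0.5163
Solving, x = 2.732 × 10^-3 mol, y = 2.881 × 10^-3 mol
mass of CaCO3 = 2.732 × 10^-3 × 100.09 = 0.2734 g
% CaCO3 = 0.2734 / 0.5163 × 100 = 52.96 %

52.96 %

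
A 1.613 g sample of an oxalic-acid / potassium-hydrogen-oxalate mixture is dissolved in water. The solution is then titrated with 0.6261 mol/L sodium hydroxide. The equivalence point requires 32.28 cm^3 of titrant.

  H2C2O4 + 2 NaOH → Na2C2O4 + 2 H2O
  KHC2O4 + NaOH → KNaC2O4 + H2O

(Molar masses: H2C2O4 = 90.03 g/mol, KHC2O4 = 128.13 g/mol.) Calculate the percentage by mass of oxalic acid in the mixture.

n(NaOH) = 0.03228 × 0.6261 = 0.02021 mol
Let x = n(H2C2O4), y = n(KHC2O4).
Titrant: 2x + 1y = 0.02021;  mass: 90.03x + 128.13y = 1.613
Solving, x = 5.875 × 10^-3 mol, y = 8.461 × 10^-3 mol
mass of H2C2O4 = 5.875 × 10^-3 × 90.03 = 0.5289 g
% H2C2O4 = 0.5289 / 1.613 × 100 = 32.79 %

32.79 %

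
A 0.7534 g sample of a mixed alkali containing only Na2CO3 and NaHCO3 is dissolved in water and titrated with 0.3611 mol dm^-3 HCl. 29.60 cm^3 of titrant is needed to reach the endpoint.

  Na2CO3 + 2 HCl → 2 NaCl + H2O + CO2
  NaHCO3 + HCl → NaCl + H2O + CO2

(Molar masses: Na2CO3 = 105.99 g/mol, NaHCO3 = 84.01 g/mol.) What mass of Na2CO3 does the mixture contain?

0.2470 g

n(HCl) = 0.02960 × 0.3611 = 0.01069 mol
Let x = n(Na2CO3), y = n(NaHCO3).
Titrant: 2x + 1y = 0.01069;  mass: 105.99x + 84.01y = 0.7534
Solving, x = 2.330 × 10^-3 mol, y = 6.028 × 10^-3 mol
mass of Na2CO3 = 2.330 × 10^-3 × 105.99 = 0.2470 g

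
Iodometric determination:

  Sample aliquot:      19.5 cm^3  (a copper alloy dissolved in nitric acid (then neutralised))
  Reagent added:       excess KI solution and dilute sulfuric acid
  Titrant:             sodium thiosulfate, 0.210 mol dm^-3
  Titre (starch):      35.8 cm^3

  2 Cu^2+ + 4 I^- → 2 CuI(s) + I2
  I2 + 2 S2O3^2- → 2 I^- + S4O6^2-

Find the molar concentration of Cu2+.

0.386 mol/L

n(S2O3^2-) = 0.0358 × 0.210 = 7.52 × 10^-3 mol
n(I2) = n(S2O3^2-)/2 = 3.76 × 10^-3 mol
From the 2:1 ratio, n(Cu2+) in the aliquot = 2/1 × 3.76 × 10^-3 = 7.52 × 10^-3 mol
[Cu2+] = 7.52 × 10^-3 / 0.0195 = 0.386 mol/L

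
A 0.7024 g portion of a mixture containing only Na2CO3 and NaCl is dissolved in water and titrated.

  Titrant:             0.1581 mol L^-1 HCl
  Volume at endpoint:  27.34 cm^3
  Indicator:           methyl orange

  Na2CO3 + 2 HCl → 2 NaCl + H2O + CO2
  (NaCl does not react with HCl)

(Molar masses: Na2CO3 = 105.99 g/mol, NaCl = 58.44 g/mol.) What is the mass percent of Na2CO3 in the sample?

32.61 %

n(HCl) = 0.02734 × 0.1581 = 4.322 × 10^-3 mol
Let x = n(Na2CO3), y = n(NaCl).
Titrant: 2x = 4.322 × 10^-3;  mass: 105.99x + 58.44y = 0.7024
Solving, x = 2.161 × 10^-3 mol, y = 8.099 × 10^-3 mol
mass of Na2CO3 = 2.161 × 10^-3 × 105.99 = 0.2291 g
% Na2CO3 = 0.2291 / 0.7024 × 100 = 32.61 %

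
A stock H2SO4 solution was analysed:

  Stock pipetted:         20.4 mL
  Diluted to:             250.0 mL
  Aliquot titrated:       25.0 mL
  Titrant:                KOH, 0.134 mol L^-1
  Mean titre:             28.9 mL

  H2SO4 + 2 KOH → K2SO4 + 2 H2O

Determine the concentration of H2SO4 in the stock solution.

n(KOH) = 0.0289 × 0.134 = 3.87 × 10^-3 mol
From the 1:2 ratio, n(H2SO4) in the aliquot = 1/2 × 3.87 × 10^-3 = 1.94 × 10^-3 mol
[H2SO4]_dilute = 1.94 × 10^-3 / 0.0250 = 0.0775 mol/L
Dilution factor = 250.0 / 20.4 = 12.25
[H2SO4]_stock = 0.0775 × 12.25 = 0.949 mol/L

0.949 mol/L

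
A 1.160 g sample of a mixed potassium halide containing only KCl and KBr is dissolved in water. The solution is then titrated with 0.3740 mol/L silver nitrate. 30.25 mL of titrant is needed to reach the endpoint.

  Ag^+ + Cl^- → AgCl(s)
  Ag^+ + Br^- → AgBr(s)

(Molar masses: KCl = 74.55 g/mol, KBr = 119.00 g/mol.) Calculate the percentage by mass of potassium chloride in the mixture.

26.94 %

n(AgNO3) = 0.03025 × 0.3740 = 0.01131 mol
Let x = n(KCl), y = n(KBr).
Titrant: 1x + 1y = 0.01131;  mass: 74.55x + 119.00y = 1.160
Solving, x = 4.191 × 10^-3 mol, y = 7.122 × 10^-3 mol
mass of KCl = 4.191 × 10^-3 × 74.55 = 0.3125 g
% KCl = 0.3125 / 1.160 × 100 = 26.94 %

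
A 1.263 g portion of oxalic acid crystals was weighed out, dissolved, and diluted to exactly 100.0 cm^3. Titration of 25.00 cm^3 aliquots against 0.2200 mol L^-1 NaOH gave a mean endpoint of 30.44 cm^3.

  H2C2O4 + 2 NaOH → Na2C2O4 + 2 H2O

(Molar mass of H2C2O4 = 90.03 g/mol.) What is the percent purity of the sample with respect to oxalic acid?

95.47 %

n(NaOH) per titration = 0.03044 × 0.2200 = 6.697 × 10^-3 mol
From the 1:2 ratio, n(H2C2O4) in each aliquot = 1/2 × 6.697 × 10^-3 = 3.348 × 10^-3 mol
n(H2C2O4) in the whole flask = 3.348 × 10^-3 × 100.0/25.00 = 0.01339 mol
mass of H2C2O4 = 0.01339 × 90.03 = 1.206 g
% H2C2O4 = 1.206 / 1.263 × 100 = 95.47 %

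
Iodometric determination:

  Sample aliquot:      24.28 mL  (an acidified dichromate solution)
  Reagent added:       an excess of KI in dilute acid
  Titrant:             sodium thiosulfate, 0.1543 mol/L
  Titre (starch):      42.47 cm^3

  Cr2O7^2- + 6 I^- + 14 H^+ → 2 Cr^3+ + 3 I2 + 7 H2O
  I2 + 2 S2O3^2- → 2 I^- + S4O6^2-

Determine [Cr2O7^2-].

n(S2O3^2-) = 0.04247 × 0.1543 = 6.553 × 10^-3 mol
n(I2) = n(S2O3^2-)/2 = 3.277 × 10^-3 mol
From the 1:3 ratio, n(Cr2O7^2-) in the aliquot = 1/3 × 3.277 × 10^-3 = 1.092 × 10^-3 mol
[Cr2O7^2-] = 1.092 × 10^-3 / 0.02428 = 0.04498 mol/L

0.04498 mol/L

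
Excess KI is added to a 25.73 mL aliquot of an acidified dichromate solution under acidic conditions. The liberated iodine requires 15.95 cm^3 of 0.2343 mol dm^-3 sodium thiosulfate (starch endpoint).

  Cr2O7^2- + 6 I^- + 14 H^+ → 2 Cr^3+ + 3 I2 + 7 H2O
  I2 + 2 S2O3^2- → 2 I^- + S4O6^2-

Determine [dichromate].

0.02421 mol/L

n(S2O3^2-) = 0.01595 × 0.2343 = 3.737 × 10^-3 mol
n(I2) = n(S2O3^2-)/2 = 1.869 × 10^-3 mol
From the 1:3 ratio, n(Cr2O7^2-) in the aliquot = 1/3 × 1.869 × 10^-3 = 6.228 × 10^-4 mol
[Cr2O7^2-] = 6.228 × 10^-4 / 0.02573 = 0.02421 mol/L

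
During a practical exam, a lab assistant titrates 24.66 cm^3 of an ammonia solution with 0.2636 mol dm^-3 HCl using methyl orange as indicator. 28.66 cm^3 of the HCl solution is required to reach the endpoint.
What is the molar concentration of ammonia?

0.3064 mol/L

NH3 + HCl → NH4Cl
n(HCl) = 0.02866 L × 0.2636 mol/L = 7.555 × 10^-3 mol
n(NH3) = 7.555 × 10^-3 mol (1:1 mole ratio)
[NH3] = 7.555 × 10^-3 mol / 0.02466 L = 0.3064 mol/L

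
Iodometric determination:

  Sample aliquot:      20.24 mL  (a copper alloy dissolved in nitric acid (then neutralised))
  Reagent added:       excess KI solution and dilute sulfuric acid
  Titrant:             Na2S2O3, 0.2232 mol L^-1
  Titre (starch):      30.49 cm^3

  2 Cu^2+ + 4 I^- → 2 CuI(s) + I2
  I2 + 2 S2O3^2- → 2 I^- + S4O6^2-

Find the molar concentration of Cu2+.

n(S2O3^2-) = 0.03049 × 0.2232 = 6.805 × 10^-3 mol
n(I2) = n(S2O3^2-)/2 = 3.403 × 10^-3 mol
From the 2:1 ratio, n(Cu2+) in the aliquot = 2/1 × 3.403 × 10^-3 = 6.805 × 10^-3 mol
[Cu2+] = 6.805 × 10^-3 / 0.02024 = 0.3362 mol/L

0.3362 mol/L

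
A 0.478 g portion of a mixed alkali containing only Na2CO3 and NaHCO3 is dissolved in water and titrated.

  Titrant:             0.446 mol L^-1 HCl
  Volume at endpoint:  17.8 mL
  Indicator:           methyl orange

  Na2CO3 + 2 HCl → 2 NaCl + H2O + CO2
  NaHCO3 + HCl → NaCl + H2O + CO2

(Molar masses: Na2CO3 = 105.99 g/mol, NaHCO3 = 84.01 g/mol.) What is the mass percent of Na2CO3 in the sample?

67.5 %

n(HCl) = 0.0178 × 0.446 = 7.94 × 10^-3 mol
Let x = n(Na2CO3), y = n(NaHCO3).
Titrant: 2x + 1y = 7.94 × 10^-3;  mass: 105.99x + 84.01y = 0.478
Solving, x = 3.05 × 10^-3 mol, y = 1.85 × 10^-3 mol
mass of Na2CO3 = 3.05 × 10^-3 × 105.99 = 0.323 g
% Na2CO3 = 0.323 / 0.478 × 100 = 67.5 %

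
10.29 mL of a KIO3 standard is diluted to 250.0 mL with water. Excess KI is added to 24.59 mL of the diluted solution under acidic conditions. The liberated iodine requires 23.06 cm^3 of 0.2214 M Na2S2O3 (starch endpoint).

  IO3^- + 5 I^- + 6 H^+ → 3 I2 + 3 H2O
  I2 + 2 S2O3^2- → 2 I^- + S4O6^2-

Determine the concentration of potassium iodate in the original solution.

0.8407 M

n(S2O3^2-) = 0.02306 × 0.2214 = 5.105 × 10^-3 mol
n(I2) = n(S2O3^2-)/2 = 2.553 × 10^-3 mol
From the 1:3 ratio, n(IO3^-) in the aliquot = 1/3 × 2.553 × 10^-3 = 8.509 × 10^-4 mol
[IO3^-]_dilute = 8.509 × 10^-4 / 0.02459 = 0.03460 mol/L
[IO3^-]_original = 0.03460 × 250.0/10.29 = 0.8407 mol/L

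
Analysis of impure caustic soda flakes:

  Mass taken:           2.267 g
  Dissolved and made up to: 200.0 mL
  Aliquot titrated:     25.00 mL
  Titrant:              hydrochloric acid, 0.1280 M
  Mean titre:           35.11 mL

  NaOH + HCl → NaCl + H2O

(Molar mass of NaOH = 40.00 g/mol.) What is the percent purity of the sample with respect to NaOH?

63.44 %

n(HCl) per titration = 0.03511 × 0.1280 = 4.494 × 10^-3 mol
n(NaOH) in each aliquot = 4.494 × 10^-3 mol (1:1 ratio)
n(NaOH) in the whole flask = 4.494 × 10^-3 × 200.0/25.00 = 0.03595 mol
mass of NaOH = 0.03595 × 40.00 = 1.438 g
% NaOH = 1.438 / 2.267 × 100 = 63.44 %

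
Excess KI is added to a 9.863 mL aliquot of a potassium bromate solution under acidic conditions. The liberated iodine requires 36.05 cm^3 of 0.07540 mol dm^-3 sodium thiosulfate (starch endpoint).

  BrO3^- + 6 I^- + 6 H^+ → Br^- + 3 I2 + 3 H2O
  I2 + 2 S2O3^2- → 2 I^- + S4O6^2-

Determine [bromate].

0.04593 mol/L

n(S2O3^2-) = 0.03605 × 0.07540 = 2.718 × 10^-3 mol
n(I2) = n(S2O3^2-)/2 = 1.359 × 10^-3 mol
From the 1:3 ratio, n(BrO3^-) in the aliquot = 1/3 × 1.359 × 10^-3 = 4.530 × 10^-4 mol
[BrO3^-] = 4.530 × 10^-4 / 0.009863 = 0.04593 mol/L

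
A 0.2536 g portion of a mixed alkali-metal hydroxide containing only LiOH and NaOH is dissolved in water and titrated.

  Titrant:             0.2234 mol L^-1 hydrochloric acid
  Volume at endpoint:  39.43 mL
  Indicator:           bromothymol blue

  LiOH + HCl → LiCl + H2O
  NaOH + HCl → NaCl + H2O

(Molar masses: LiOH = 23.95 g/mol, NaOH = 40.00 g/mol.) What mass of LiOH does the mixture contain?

0.1474 g

n(HCl) = 0.03943 × 0.2234 = 8.809 × 10^-3 mol
Let x = n(LiOH), y = n(NaOH).
Titrant: 1x + 1y = 8.809 × 10^-3;  mass: 23.95x + 40.00y = 0.2536
Solving, x = 6.152 × 10^-3 mol, y = 2.656 × 10^-3 mol
mass of LiOH = 6.152 × 10^-3 × 23.95 = 0.1474 g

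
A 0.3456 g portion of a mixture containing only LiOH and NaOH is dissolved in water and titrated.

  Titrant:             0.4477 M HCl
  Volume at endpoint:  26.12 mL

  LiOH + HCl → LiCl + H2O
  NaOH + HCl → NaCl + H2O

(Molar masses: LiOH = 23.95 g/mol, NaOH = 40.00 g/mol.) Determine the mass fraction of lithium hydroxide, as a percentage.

n(HCl) = 0.02612 × 0.4477 = 0.01169 mol
Let x = n(LiOH), y = n(NaOH).
Titrant: 1x + 1y = 0.01169;  mass: 23.95x + 40.00y = 0.3456
Solving, x = 7.611 × 10^-3 mol, y = 4.083 × 10^-3 mol
mass of LiOH = 7.611 × 10^-3 × 23.95 = 0.1823 g
% LiOH = 0.1823 / 0.3456 × 100 = 52.74 %

52.74 %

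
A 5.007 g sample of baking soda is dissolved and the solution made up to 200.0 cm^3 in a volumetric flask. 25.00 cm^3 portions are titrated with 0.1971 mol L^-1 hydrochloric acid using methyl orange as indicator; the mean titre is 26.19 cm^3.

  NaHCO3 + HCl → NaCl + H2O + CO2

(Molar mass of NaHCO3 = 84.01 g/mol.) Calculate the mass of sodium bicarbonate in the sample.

n(HCl) per titration = 0.02619 × 0.1971 = 5.162 × 10^-3 mol
n(NaHCO3) in each aliquot = 5.162 × 10^-3 mol (1:1 ratio)
n(NaHCO3) in the whole flask = 5.162 × 10^-3 × 200.0/25.00 = 0.04130 mol
mass of NaHCO3 = 0.04130 × 84.01 = 3.469 g

3.469 g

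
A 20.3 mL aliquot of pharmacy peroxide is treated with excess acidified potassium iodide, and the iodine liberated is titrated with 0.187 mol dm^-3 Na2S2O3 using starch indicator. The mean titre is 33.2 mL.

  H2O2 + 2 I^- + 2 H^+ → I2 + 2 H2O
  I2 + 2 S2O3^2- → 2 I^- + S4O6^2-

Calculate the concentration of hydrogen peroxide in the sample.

n(S2O3^2-) = 0.0332 × 0.187 = 6.21 × 10^-3 mol
n(I2) = n(S2O3^2-)/2 = 3.10 × 10^-3 mol
n(H2O2) in the aliquot = 3.10 × 10^-3 mol (1:1 ratio)
[H2O2] = 3.10 × 10^-3 / 0.0203 = 0.153 mol/L

0.153 mol/L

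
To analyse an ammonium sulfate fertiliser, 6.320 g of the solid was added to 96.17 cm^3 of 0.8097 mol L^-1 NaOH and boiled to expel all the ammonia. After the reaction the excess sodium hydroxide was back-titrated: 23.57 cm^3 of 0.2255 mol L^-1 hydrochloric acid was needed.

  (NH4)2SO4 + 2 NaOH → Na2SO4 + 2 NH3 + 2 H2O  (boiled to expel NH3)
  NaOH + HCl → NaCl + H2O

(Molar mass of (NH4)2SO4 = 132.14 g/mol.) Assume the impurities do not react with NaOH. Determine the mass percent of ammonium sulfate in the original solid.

n(NaOH) added = 0.09617 × 0.8097 = 0.07787 mol
n(HCl) used in back-titration = 0.02357 × 0.2255 = 5.315 × 10^-3 mol
n(NaOH) left over = 5.315 × 10^-3 mol (1:1 ratio)
n(NaOH) consumed by analyte = 0.07787 − 5.315 × 10^-3 = 0.07255 mol
From the 1:2 ratio, n((NH4)2SO4) = 1/2 × 0.07255 = 0.03628 mol
mass of (NH4)2SO4 = 0.03628 × 132.14 = 4.794 g
% (NH4)2SO4 = 4.794 / 6.320 × 100 = 75.85 %

75.85 %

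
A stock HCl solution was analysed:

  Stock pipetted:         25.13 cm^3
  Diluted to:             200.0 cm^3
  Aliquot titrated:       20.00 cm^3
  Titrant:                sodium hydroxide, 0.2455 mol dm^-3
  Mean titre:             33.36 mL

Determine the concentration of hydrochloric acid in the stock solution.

3.259 mol/L

HCl + NaOH → NaCl + H2O
n(NaOH) = 0.03336 × 0.2455 = 8.190 × 10^-3 mol
n(HCl) in the aliquot = 8.190 × 10^-3 mol (1:1 ratio)
[HCl]_dilute = 8.190 × 10^-3 / 0.02000 = 0.4095 mol/L
Dilution factor = 200.0 / 25.13 = 7.959
[HCl]_stock = 0.4095 × 7.959 = 3.259 mol/L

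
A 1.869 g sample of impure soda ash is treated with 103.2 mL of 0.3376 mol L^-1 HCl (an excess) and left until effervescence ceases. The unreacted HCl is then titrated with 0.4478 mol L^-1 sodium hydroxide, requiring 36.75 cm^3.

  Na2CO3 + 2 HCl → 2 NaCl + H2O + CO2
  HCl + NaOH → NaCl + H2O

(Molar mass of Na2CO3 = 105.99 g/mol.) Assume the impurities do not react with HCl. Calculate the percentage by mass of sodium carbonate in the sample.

n(HCl) added = 0.1032 × 0.3376 = 0.03484 mol
n(NaOH) used in back-titration = 0.03675 × 0.4478 = 0.01646 mol
n(HCl) left over = 0.01646 mol (1:1 ratio)
n(HCl) consumed by analyte = 0.03484 − 0.01646 = 0.01838 mol
From the 1:2 ratio, n(Na2CO3) = 1/2 × 0.01838 = 9.192 × 10^-3 mol
mass of Na2CO3 = 9.192 × 10^-3 × 105.99 = 0.9742 g
% Na2CO3 = 0.9742 / 1.869 × 100 = 52.13 %

52.13 %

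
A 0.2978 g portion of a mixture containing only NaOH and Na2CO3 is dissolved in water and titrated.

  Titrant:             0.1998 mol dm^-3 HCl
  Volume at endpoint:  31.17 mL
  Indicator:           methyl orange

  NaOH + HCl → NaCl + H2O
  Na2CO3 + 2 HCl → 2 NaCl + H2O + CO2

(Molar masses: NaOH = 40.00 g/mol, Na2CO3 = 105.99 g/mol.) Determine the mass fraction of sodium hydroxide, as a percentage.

33.32 %

n(HCl) = 0.03117 × 0.1998 = 6.228 × 10^-3 mol
Let x = n(NaOH), y = n(Na2CO3).
Titrant: 1x + 2y = 6.228 × 10^-3;  mass: 40.00x + 105.99y = 0.2978
Solving, x = 2.481 × 10^-3 mol, y = 1.873 × 10^-3 mol
mass of NaOH = 2.481 × 10^-3 × 40.00 = 0.09924 g
% NaOH = 0.09924 / 0.2978 × 100 = 33.32 %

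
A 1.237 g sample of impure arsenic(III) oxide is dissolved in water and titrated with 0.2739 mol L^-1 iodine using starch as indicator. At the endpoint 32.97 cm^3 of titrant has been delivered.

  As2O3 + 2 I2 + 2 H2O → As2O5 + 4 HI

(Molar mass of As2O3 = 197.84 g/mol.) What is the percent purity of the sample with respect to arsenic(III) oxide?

72.21 %

n(I2) = 0.03297 L × 0.2739 mol/L = 9.030 × 10^-3 mol
From the 1:2 ratio, n(As2O3) = 1/2 × 9.030 × 10^-3 = 4.515 × 10^-3 mol
mass of As2O3 = 4.515 × 10^-3 × 197.84 g/mol = 0.8933 g
% As2O3 = 0.8933 / 1.237 × 100 = 72.21 %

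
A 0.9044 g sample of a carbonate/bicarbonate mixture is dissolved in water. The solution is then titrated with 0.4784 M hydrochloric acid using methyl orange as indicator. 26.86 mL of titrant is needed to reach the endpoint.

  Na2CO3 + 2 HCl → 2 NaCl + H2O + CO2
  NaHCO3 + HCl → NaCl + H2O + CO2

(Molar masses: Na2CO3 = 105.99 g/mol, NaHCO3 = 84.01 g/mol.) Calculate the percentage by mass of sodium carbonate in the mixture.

n(HCl) = 0.02686 × 0.4784 = 0.01285 mol
Let x = n(Na2CO3), y = n(NaHCO3).
Titrant: 2x + 1y = 0.01285;  mass: 105.99x + 84.01y = 0.9044
Solving, x = 2.823 × 10^-3 mol, y = 7.204 × 10^-3 mol
mass of Na2CO3 = 2.823 × 10^-3 × 105.99 = 0.2992 g
% Na2CO3 = 0.2992 / 0.9044 × 100 = 33.08 %

33.08 %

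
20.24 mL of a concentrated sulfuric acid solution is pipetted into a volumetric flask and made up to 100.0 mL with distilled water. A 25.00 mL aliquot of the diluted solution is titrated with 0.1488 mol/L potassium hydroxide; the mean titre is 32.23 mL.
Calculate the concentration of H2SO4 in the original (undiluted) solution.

0.4739 mol/L

H2SO4 + 2 KOH → K2SO4 + 2 H2O
n(KOH) = 0.03223 × 0.1488 = 4.796 × 10^-3 mol
From the 1:2 ratio, n(H2SO4) in the aliquot = 1/2 × 4.796 × 10^-3 = 2.398 × 10^-3 mol
[H2SO4]_dilute = 2.398 × 10^-3 / 0.02500 = 0.09592 mol/L
Dilution factor = 100.0 / 20.24 = 4.941
[H2SO4]_stock = 0.09592 × 4.941 = 0.4739 mol/L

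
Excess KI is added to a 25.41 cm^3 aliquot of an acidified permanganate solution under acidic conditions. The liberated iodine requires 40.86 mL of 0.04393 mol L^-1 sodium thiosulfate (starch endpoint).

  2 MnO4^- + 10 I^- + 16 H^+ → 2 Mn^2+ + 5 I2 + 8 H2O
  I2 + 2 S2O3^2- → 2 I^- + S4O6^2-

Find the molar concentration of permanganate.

0.01413 mol/L

n(S2O3^2-) = 0.04086 × 0.04393 = 1.795 × 10^-3 mol
n(I2) = n(S2O3^2-)/2 = 8.975 × 10^-4 mol
From the 2:5 ratio, n(MnO4^-) in the aliquot = 2/5 × 8.975 × 10^-4 = 3.590 × 10^-4 mol
[MnO4^-] = 3.590 × 10^-4 / 0.02541 = 0.01413 mol/L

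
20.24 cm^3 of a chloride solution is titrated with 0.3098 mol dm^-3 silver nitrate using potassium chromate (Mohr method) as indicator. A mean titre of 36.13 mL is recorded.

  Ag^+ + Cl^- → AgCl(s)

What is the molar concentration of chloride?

n(AgNO3) = 0.03613 L × 0.3098 mol/L = 0.01119 mol
n(Cl-) = 0.01119 mol (1:1 mole ratio)
[Cl-] = 0.01119 mol / 0.02024 L = 0.5530 mol/L

0.5530 mol/L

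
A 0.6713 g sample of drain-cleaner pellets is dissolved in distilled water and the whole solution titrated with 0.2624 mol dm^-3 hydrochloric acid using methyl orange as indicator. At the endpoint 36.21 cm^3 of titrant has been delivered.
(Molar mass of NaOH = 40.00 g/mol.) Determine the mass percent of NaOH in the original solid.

56.62 %

NaOH + HCl → NaCl + H2O
n(HCl) = 0.03621 L × 0.2624 mol/L = 9.502 × 10^-3 mol
n(NaOH) = 9.502 × 10^-3 mol (1:1 ratio)
mass of NaOH = 9.502 × 10^-3 × 40.00 g/mol = 0.3801 g
% NaOH = 0.3801 / 0.6713 × 100 = 56.62 %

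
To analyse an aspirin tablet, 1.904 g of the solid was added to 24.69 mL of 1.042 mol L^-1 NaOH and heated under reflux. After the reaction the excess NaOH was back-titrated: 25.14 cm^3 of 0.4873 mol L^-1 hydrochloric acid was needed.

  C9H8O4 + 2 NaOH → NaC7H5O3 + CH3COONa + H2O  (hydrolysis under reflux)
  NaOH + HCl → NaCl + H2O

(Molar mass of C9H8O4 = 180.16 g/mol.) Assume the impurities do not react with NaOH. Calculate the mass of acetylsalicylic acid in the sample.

1.214 g

n(NaOH) added = 0.02469 × 1.042 = 0.02573 mol
n(HCl) used in back-titration = 0.02514 × 0.4873 = 0.01225 mol
n(NaOH) left over = 0.01225 mol (1:1 ratio)
n(NaOH) consumed by analyte = 0.02573 − 0.01225 = 0.01348 mol
From the 1:2 ratio, n(C9H8O4) = 1/2 × 0.01348 = 6.738 × 10^-3 mol
mass of C9H8O4 = 6.738 × 10^-3 × 180.16 = 1.214 g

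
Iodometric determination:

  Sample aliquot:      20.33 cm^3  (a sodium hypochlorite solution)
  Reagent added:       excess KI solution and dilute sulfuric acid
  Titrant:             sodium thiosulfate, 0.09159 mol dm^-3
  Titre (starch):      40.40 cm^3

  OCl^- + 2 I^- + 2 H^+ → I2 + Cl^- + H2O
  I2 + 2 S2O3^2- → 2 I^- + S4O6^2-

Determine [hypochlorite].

n(S2O3^2-) = 0.04040 × 0.09159 = 3.700 × 10^-3 mol
n(I2) = n(S2O3^2-)/2 = 1.850 × 10^-3 mol
n(OCl^-) in the aliquot = 1.850 × 10^-3 mol (1:1 ratio)
[OCl^-] = 1.850 × 10^-3 / 0.02033 = 0.09100 mol/L

0.09100 mol/L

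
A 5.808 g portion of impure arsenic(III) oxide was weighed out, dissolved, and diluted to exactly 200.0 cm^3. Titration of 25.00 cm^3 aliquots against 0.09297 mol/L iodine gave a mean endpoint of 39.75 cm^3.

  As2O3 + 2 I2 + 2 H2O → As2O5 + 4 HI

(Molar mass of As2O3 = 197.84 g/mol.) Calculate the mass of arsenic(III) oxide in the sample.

n(I2) per titration = 0.03975 × 0.09297 = 3.696 × 10^-3 mol
From the 1:2 ratio, n(As2O3) in each aliquot = 1/2 × 3.696 × 10^-3 = 1.848 × 10^-3 mol
n(As2O3) in the whole flask = 1.848 × 10^-3 × 200.0/25.00 = 0.01478 mol
mass of As2O3 = 0.01478 × 197.84 = 2.925 g

2.925 g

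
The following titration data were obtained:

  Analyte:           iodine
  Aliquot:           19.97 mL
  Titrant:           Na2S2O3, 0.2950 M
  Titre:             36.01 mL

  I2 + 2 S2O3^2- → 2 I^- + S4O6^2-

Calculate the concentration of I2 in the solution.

0.2660 M

n(Na2S2O3) = 0.03601 L × 0.2950 mol/L = 0.01062 mol
From the 1:2 mole ratio, n(I2) = 1/2 × 0.01062 = 5.311 × 10^-3 mol
[I2] = 5.311 × 10^-3 mol / 0.01997 L = 0.2660 mol/L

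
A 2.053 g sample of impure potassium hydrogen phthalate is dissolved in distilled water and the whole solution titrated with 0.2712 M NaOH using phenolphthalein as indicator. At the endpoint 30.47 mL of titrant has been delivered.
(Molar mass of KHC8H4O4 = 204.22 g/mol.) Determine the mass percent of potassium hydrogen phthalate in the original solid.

82.20 %

KHC8H4O4 + NaOH → KNaC8H4O4 + H2O
n(NaOH) = 0.03047 L × 0.2712 mol/L = 8.263 × 10^-3 mol
n(KHC8H4O4) = 8.263 × 10^-3 mol (1:1 ratio)
mass of KHC8H4O4 = 8.263 × 10^-3 × 204.22 g/mol = 1.688 g
% KHC8H4O4 = 1.688 / 2.053 × 100 = 82.20 %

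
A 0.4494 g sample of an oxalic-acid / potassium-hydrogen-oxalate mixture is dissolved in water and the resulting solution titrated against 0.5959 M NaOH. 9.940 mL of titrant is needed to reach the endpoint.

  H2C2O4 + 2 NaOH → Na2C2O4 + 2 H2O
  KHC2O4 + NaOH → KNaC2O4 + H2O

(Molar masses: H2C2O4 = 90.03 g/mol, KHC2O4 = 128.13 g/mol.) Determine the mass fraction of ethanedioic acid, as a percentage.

n(NaOH) = 0.009940 × 0.5959 = 5.923 × 10^-3 mol
Let x = n(H2C2O4), y = n(KHC2O4).
Titrant: 2x + 1y = 5.923 × 10^-3;  mass: 90.03x + 128.13y = 0.4494
Solving, x = 1.862 × 10^-3 mol, y = 2.199 × 10^-3 mol
mass of H2C2O4 = 1.862 × 10^-3 × 90.03 = 0.1676 g
% H2C2O4 = 0.1676 / 0.4494 × 100 = 37.31 %

37.31 %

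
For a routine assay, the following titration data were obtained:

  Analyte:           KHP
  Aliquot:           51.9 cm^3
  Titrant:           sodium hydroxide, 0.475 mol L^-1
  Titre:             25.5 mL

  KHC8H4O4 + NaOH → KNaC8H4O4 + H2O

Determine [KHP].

0.233 mol/L

n(NaOH) = 0.0255 L × 0.475 mol/L = 0.0121 mol
n(KHC8H4O4) = 0.0121 mol (1:1 mole ratio)
[KHC8H4O4] = 0.0121 mol / 0.0519 L = 0.233 mol/L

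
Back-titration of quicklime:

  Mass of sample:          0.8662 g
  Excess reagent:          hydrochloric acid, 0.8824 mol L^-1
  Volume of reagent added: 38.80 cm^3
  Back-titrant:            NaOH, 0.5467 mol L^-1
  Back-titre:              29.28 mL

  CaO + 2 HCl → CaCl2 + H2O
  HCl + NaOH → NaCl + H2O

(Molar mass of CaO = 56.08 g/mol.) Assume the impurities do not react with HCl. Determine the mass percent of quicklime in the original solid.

n(HCl) added = 0.03880 × 0.8824 = 0.03424 mol
n(NaOH) used in back-titration = 0.02928 × 0.5467 = 0.01601 mol
n(HCl) left over = 0.01601 mol (1:1 ratio)
n(HCl) consumed by analyte = 0.03424 − 0.01601 = 0.01823 mol
From the 1:2 ratio, n(CaO) = 1/2 × 0.01823 = 9.115 × 10^-3 mol
mass of CaO = 9.115 × 10^-3 × 56.08 = 0.5112 g
% CaO = 0.5112 / 0.8662 × 100 = 59.01 %

59.01 %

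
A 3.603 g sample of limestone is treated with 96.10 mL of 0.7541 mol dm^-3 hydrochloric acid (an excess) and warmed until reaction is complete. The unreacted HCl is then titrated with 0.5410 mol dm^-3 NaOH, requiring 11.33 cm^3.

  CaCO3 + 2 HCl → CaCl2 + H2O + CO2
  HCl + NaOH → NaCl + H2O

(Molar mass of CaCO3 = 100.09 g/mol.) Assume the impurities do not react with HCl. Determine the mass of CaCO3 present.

3.320 g

n(HCl) added = 0.09610 × 0.7541 = 0.07247 mol
n(NaOH) used in back-titration = 0.01133 × 0.5410 = 6.130 × 10^-3 mol
n(HCl) left over = 6.130 × 10^-3 mol (1:1 ratio)
n(HCl) consumed by analyte = 0.07247 − 6.130 × 10^-3 = 0.06634 mol
From the 1:2 ratio, n(CaCO3) = 1/2 × 0.06634 = 0.03317 mol
mass of CaCO3 = 0.03317 × 100.09 = 3.320 g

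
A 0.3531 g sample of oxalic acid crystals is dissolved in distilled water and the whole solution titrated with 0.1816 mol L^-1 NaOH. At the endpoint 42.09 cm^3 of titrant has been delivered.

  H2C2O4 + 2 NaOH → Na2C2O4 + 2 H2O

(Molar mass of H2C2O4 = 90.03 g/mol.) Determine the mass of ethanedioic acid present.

n(NaOH) = 0.04209 L × 0.1816 mol/L = 7.644 × 10^-3 mol
From the 1:2 ratio, n(H2C2O4) = 1/2 × 7.644 × 10^-3 = 3.822 × 10^-3 mol
mass of H2C2O4 = 3.822 × 10^-3 × 90.03 g/mol = 0.3441 g

0.3441 g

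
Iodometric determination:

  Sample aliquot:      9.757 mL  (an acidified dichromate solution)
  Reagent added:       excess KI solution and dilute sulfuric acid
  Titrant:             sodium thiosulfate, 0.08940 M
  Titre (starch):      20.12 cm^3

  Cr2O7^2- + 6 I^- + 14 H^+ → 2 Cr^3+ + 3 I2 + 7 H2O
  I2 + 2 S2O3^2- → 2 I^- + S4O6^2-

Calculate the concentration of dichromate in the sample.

0.03073 M

n(S2O3^2-) = 0.02012 × 0.08940 = 1.799 × 10^-3 mol
n(I2) = n(S2O3^2-)/2 = 8.994 × 10^-4 mol
From the 1:3 ratio, n(Cr2O7^2-) in the aliquot = 1/3 × 8.994 × 10^-4 = 2.998 × 10^-4 mol
[Cr2O7^2-] = 2.998 × 10^-4 / 0.009757 = 0.03073 mol/L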